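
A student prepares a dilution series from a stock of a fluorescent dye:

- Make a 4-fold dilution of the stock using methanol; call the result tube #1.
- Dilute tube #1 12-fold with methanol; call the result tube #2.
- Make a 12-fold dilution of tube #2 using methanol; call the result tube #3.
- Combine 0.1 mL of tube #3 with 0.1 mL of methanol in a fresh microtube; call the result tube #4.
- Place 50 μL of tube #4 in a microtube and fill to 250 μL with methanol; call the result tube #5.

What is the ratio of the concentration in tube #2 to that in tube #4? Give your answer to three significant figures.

24.0

Step 1: 4-fold → factor 4
Step 2: 12-fold → factor 12
Step 3: 12-fold → factor 12
Step 4: 0.1 mL + 0.1 mL = 0.2 mL total → factor 0.2/0.1 = 2
Dilution factor to tube #2 = 48; to tube #4 = 1152
[tube #2]/[tube #4] = (factor to tube #4)/(factor to tube #2) = 1152/48 = 24.0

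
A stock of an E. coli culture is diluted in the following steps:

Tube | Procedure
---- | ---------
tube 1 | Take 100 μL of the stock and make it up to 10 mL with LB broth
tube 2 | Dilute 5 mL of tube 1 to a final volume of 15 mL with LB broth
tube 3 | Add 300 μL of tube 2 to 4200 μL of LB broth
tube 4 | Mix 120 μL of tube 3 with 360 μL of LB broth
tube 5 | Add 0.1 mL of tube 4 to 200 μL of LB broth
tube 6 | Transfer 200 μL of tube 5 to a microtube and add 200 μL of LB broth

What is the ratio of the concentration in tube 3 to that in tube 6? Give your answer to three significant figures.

Step 1: 100 μL brought to 10 mL → factor 10000/100 = 100
Step 2: 5 mL brought to 15 mL → factor 15/5 = 3
Step 3: 300 μL + 4200 μL = 4500 μL total → factor 4500/300 = 15
Step 4: 120 μL + 360 μL = 480 μL total → factor 480/120 = 4
Step 5: 0.1 mL + 200 μL = 0.3 mL total → factor 0.3/0.1 = 3
Step 6: 200 μL + 200 μL = 400 μL total → factor 400/200 = 2
Dilution factor to tube 3 = 4500; to tube 6 = 1.08 × 10^5
[tube 3]/[tube 6] = (factor to tube 6)/(factor to tube 3) = 1.08 × 10^5/4500 = 24.0

24.0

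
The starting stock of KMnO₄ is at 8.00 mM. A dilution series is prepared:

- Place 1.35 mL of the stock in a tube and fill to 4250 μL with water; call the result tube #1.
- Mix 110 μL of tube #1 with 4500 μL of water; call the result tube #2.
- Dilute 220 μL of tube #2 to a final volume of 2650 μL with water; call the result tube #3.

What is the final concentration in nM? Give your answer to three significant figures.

Step 1: 1.35 mL brought to 4250 μL → factor 4.25/1.35 = 3.1481
Step 2: 110 μL + 4500 μL = 4610 μL total → factor 4610/110 = 41.909
Step 3: 220 μL brought to 2650 μL → factor 2650/220 = 12.045
Overall dilution factor = 3.1481 × 41.909 × 12.045 = 1589.2
Final = 8.00 mM / 1589.2 = 0.005034 mM = 5.03 × 10^3 nM

5.03 × 10^3 nM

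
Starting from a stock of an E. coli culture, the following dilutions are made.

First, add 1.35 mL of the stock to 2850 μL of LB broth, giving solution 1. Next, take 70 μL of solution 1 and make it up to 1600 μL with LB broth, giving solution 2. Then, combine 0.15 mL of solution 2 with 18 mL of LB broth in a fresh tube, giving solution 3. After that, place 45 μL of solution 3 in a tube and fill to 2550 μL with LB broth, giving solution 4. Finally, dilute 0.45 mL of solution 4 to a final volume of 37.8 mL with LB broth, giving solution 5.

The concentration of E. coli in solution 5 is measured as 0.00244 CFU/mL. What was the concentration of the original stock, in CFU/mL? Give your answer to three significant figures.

9.99 × 10^4 CFU/mL

Step 1: 1.35 mL + 2850 μL = 4.2 mL total → factor 4.2/1.35 = 3.1111
Step 2: 70 μL brought to 1600 μL → factor 1600/70 = 22.857
Step 3: 0.15 mL + 18 mL = 18.15 mL total → factor 18.15/0.15 = 121
Step 4: 45 μL brought to 2550 μL → factor 2550/45 = 56.667
Step 5: 0.45 mL brought to 37.8 mL → factor 37.8/0.45 = 84
Overall dilution factor = 3.1111 × 22.857 × 121 × 56.667 × 84 = 4.0957 × 10^7
Stock = 0.00244 CFU/mL × 4.0957 × 10^7 = 9.99 × 10^4 CFU/mL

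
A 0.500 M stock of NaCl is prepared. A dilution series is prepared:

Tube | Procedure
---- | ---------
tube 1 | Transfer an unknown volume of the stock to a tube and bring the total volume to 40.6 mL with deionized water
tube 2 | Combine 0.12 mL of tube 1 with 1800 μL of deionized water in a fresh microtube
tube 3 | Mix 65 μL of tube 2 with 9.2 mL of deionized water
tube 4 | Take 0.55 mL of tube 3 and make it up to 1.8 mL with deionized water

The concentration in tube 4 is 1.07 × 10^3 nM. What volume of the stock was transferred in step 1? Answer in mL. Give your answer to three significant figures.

Step 1: v brought to 40.6 mL → factor = 40.6 mL/v
Step 2: 0.12 mL + 1800 μL = 1.92 mL total → factor 1.92/0.12 = 16
Step 3: 65 μL + 9.2 mL = 9265 μL total → factor 9265/65 = 142.54
Step 4: 0.55 mL brought to 1.8 mL → factor 1.8/0.55 = 3.2727
Product of known-step factors = 7463.8
Overall factor = 0.500 M / (1.07 × 10^3 nM) = 4.6729 × 10^5
Step-1 factor = 4.6729 × 10^5 / 7463.8 = 62.607
v = 40.6 mL / 62.607 = 0.648 mL

0.648 mL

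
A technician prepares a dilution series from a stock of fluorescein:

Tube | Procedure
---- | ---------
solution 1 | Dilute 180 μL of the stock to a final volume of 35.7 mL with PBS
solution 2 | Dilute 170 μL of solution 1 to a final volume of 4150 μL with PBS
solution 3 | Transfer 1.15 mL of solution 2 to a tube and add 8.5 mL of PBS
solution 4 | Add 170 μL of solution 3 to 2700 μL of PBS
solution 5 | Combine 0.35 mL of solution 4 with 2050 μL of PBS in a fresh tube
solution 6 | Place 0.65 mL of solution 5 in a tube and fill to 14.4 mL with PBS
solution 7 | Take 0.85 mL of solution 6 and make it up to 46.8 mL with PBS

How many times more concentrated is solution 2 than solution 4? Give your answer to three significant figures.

Step 1: 180 μL brought to 35.7 mL → factor 35700/180 = 198.33
Step 2: 170 μL brought to 4150 μL → factor 4150/170 = 24.412
Step 3: 1.15 mL + 8.5 mL = 9.65 mL total → factor 9.65/1.15 = 8.3913
Step 4: 170 μL + 2700 μL = 2870 μL total → factor 2870/170 = 16.882
Dilution factor to solution 2 = 4841.7; to solution 4 = 6.8589 × 10^5
[solution 2]/[solution 4] = (factor to solution 4)/(factor to solution 2) = 6.8589 × 10^5/4841.7 = 142

142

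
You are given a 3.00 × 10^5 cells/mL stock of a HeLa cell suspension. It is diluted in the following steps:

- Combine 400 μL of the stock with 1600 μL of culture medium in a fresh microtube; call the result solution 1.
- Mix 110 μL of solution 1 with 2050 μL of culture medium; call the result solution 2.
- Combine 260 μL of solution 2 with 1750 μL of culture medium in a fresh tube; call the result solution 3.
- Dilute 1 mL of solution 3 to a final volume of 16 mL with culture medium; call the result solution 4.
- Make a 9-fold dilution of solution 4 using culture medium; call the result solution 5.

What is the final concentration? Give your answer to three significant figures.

2.74 cells/mL

Step 1: 400 μL + 1600 μL = 2000 μL total → factor 2000/400 = 5
Step 2: 110 μL + 2050 μL = 2160 μL total → factor 2160/110 = 19.636
Step 3: 260 μL + 1750 μL = 2010 μL total → factor 2010/260 = 7.7308
Step 4: 1 mL brought to 16 mL → factor 16/1 = 16
Step 5: 9-fold → factor 9
Overall dilution factor = 5 × 19.636 × 7.7308 × 16 × 9 = 1.093 × 10^5
Final = 3.00 × 10^5 cells/mL / 1.093 × 10^5 = 2.74 cells/mL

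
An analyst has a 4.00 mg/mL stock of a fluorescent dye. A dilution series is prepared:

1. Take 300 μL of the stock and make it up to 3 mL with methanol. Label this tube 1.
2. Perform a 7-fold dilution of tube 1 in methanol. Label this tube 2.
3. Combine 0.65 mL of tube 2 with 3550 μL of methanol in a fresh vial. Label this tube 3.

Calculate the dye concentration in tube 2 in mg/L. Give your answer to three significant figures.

57.1 mg/L

Step 1: 300 μL brought to 3 mL → factor 3000/300 = 10
Step 2: 7-fold → factor 7
Dilution factor through tube 2 = 10 × 7 = 70
[tube 2] = 4.00 mg/mL / 70 = 0.05714 mg/mL = 57.1 mg/L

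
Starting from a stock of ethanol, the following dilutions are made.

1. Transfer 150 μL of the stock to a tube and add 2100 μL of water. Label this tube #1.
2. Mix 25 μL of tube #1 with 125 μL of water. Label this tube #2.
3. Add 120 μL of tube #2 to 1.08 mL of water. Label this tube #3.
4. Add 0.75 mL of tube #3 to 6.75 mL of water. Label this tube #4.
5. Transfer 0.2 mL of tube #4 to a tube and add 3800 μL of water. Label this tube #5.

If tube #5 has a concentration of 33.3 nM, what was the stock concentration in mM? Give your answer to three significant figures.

5.99 mM

Step 1: 150 μL + 2100 μL = 2250 μL total → factor 2250/150 = 15
Step 2: 25 μL + 125 μL = 150 μL total → factor 150/25 = 6
Step 3: 120 μL + 1.08 mL = 1200 μL total → factor 1200/120 = 10
Step 4: 0.75 mL + 6.75 mL = 7.5 mL total → factor 7.5/0.75 = 10
Step 5: 0.2 mL + 3800 μL = 4 mL total → factor 4/0.2 = 20
Overall dilution factor = 15 × 6 × 10 × 10 × 20 = 1.8 × 10^5
Stock = 33.3 nM × 1.8 × 10^5 = 5.994 × 10^6 nM = 5.99 mM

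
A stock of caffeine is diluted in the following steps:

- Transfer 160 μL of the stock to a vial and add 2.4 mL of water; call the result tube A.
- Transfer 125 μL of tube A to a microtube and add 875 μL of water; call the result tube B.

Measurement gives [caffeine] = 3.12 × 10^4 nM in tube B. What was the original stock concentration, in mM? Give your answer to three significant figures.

3.99 mM

Step 1: 160 μL + 2.4 mL = 2560 μL total → factor 2560/160 = 16
Step 2: 125 μL + 875 μL = 1000 μL total → factor 1000/125 = 8
Overall dilution factor = 16 × 8 = 128
Stock = 3.12 × 10^4 nM × 128 = 3.994 × 10^6 nM = 3.99 mM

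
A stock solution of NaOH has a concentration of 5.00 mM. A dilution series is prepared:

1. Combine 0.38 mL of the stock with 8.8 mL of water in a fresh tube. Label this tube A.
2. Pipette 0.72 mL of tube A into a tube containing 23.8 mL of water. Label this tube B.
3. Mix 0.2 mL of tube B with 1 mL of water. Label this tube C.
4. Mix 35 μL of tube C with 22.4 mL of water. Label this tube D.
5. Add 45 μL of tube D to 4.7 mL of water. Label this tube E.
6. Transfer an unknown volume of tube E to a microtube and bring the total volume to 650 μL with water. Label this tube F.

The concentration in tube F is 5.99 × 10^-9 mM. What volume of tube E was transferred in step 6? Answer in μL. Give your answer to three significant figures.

260 μL

Step 1: 0.38 mL + 8.8 mL = 9.18 mL total → factor 9.18/0.38 = 24.158
Step 2: 0.72 mL + 23.8 mL = 24.52 mL total → factor 24.52/0.72 = 34.056
Step 3: 0.2 mL + 1 mL = 1.2 mL total → factor 1.2/0.2 = 6
Step 4: 35 μL + 22.4 mL = 22435 μL total → factor 22435/35 = 641
Step 5: 45 μL + 4.7 mL = 4745 μL total → factor 4745/45 = 105.44
Step 6: v brought to 650 μL → factor = 650 μL/v
Product of known-step factors = 3.3364 × 10^8
Overall factor = 5.00 mM / (5.99 × 10^-9 mM) = 8.3472 × 10^8
Step-6 factor = 8.3472 × 10^8 / 3.3364 × 10^8 = 2.5019
v = 650 μL / 2.5019 = 260 μL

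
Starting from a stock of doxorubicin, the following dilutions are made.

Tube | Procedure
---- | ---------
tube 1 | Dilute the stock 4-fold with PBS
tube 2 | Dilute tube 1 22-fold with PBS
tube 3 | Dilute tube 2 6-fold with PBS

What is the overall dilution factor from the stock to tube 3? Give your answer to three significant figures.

Step 1: 4-fold → factor 4
Step 2: 22-fold → factor 22
Step 3: 6-fold → factor 6
Overall dilution factor = 4 × 22 × 6 = 528

528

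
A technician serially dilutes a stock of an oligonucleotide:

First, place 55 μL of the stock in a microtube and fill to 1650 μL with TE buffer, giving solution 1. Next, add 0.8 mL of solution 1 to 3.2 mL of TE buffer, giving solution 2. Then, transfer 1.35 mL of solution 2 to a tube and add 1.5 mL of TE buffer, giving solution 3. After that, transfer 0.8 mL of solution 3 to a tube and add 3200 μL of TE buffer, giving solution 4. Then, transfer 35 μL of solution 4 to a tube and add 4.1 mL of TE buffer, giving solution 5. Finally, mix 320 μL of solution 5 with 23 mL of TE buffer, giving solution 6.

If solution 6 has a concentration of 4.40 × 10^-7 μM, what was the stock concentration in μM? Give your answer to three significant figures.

Step 1: 55 μL brought to 1650 μL → factor 1650/55 = 30
Step 2: 0.8 mL + 3.2 mL = 4 mL total → factor 4/0.8 = 5
Step 3: 1.35 mL + 1.5 mL = 2.85 mL total → factor 2.85/1.35 = 2.1111
Step 4: 0.8 mL + 3200 μL = 4 mL total → factor 4/0.8 = 5
Step 5: 35 μL + 4.1 mL = 4135 μL total → factor 4135/35 = 118.14
Step 6: 320 μL + 23 mL = 23320 μL total → factor 23320/320 = 72.875
Overall dilution factor = 30 × 5 × 2.1111 × 5 × 118.14 × 72.875 = 1.3632 × 10^7
Stock = 4.40 × 10^-7 μM × 1.3632 × 10^7 = 6.00 μM

6.00 μM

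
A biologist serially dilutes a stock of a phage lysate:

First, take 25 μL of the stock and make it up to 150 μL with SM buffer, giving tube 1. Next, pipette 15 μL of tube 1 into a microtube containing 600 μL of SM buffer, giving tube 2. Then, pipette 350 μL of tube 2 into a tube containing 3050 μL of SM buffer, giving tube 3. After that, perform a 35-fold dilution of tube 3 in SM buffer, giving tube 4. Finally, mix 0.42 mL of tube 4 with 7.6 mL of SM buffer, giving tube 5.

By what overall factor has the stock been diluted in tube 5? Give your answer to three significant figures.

1.60 × 10^6

Step 1: 25 μL brought to 150 μL → factor 150/25 = 6
Step 2: 15 μL + 600 μL = 615 μL total → factor 615/15 = 41
Step 3: 350 μL + 3050 μL = 3400 μL total → factor 3400/350 = 9.7143
Step 4: 35-fold → factor 35
Step 5: 0.42 mL + 7.6 mL = 8.02 mL total → factor 8.02/0.42 = 19.095
Overall dilution factor = 6 × 41 × 9.7143 × 35 × 19.095 = 1.5971 × 10^6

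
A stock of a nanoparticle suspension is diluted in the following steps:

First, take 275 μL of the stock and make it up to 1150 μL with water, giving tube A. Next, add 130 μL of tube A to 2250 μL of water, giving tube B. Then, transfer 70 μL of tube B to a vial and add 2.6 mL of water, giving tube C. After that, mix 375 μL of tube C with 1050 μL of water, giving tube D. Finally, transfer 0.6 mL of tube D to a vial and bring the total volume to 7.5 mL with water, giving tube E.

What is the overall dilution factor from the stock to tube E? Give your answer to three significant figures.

Step 1: 275 μL brought to 1150 μL → factor 1150/275 = 4.1818
Step 2: 130 μL + 2250 μL = 2380 μL total → factor 2380/130 = 18.308
Step 3: 70 μL + 2.6 mL = 2670 μL total → factor 2670/70 = 38.143
Step 4: 375 μL + 1050 μL = 1425 μL total → factor 1425/375 = 3.8
Step 5: 0.6 mL brought to 7.5 mL → factor 7.5/0.6 = 12.5
Overall dilution factor = 4.1818 × 18.308 × 38.143 × 3.8 × 12.5 = 1.3871 × 10^5

1.39 × 10^5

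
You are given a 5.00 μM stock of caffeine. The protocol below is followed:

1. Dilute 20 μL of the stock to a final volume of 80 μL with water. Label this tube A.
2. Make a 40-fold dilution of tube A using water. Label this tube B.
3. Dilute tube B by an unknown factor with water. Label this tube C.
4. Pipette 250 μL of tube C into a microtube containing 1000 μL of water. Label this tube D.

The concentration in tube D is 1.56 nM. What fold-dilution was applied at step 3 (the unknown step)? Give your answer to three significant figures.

4.01-fold

Step 1: 20 μL brought to 80 μL → factor 80/20 = 4
Step 2: 40-fold → factor 40
Step 3: unknown factor x
Step 4: 250 μL + 1000 μL = 1250 μL total → factor 1250/250 = 5
Product of known-step factors = 800
Overall factor = 5.00 μM / (1.56 nM) = 3205.1
x = 3205.1 / 800 = 4.01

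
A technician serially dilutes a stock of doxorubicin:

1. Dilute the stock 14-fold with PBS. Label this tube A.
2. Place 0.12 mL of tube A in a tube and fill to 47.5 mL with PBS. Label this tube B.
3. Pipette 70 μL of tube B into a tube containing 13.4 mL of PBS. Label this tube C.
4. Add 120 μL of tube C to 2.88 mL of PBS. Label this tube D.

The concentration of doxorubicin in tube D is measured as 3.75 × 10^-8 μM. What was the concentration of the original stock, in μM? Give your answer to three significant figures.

Step 1: 14-fold → factor 14
Step 2: 0.12 mL brought to 47.5 mL → factor 47.5/0.12 = 395.83
Step 3: 70 μL + 13.4 mL = 13470 μL total → factor 13470/70 = 192.43
Step 4: 120 μL + 2.88 mL = 3000 μL total → factor 3000/120 = 25
Overall dilution factor = 14 × 395.83 × 192.43 × 25 = 2.6659 × 10^7
Stock = 3.75 × 10^-8 μM × 2.6659 × 10^7 = 1.00 μM

1.00 μM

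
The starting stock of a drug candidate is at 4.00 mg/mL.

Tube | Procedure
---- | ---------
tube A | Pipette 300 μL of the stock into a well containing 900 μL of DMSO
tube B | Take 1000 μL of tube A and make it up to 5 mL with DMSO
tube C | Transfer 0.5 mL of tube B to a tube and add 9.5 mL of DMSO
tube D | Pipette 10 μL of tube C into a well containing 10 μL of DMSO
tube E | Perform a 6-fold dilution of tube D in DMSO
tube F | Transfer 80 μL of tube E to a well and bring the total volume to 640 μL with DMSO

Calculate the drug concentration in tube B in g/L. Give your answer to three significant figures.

Step 1: 300 μL + 900 μL = 1200 μL total → factor 1200/300 = 4
Step 2: 1000 μL brought to 5 mL → factor 5000/1000 = 5
Dilution factor through tube B = 4 × 5 = 20
[tube B] = 4.00 mg/mL / 20 = 0.2000 mg/mL = 0.200 g/L

0.200 g/L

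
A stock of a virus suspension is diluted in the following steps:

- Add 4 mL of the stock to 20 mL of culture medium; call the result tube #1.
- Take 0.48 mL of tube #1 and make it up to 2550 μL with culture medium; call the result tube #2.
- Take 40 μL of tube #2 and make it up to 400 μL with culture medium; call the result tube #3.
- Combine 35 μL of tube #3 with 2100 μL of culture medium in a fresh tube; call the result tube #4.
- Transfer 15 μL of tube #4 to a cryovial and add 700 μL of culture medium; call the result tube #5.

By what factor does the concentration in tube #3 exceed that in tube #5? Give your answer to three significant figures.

2.91 × 10^3

Step 1: 4 mL + 20 mL = 24 mL total → factor 24/4 = 6
Step 2: 0.48 mL brought to 2550 μL → factor 2.55/0.48 = 5.3125
Step 3: 40 μL brought to 400 μL → factor 400/40 = 10
Step 4: 35 μL + 2100 μL = 2135 μL total → factor 2135/35 = 61
Step 5: 15 μL + 700 μL = 715 μL total → factor 715/15 = 47.667
Dilution factor to tube #3 = 318.75; to tube #5 = 9.2682 × 10^5
[tube #3]/[tube #5] = (factor to tube #5)/(factor to tube #3) = 9.2682 × 10^5/318.75 = 2.91 × 10^3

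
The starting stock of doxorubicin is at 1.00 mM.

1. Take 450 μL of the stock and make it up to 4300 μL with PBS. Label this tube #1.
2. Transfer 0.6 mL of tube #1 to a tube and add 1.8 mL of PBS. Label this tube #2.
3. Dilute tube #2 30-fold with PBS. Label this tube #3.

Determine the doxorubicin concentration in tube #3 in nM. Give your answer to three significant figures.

Step 1: 450 μL brought to 4300 μL → factor 4300/450 = 9.5556
Step 2: 0.6 mL + 1.8 mL = 2.4 mL total → factor 2.4/0.6 = 4
Step 3: 30-fold → factor 30
Overall dilution factor = 9.5556 × 4 × 30 = 1146.7
Final = 1.00 mM / 1146.7 = 0.0008721 mM = 872 nM

872 nM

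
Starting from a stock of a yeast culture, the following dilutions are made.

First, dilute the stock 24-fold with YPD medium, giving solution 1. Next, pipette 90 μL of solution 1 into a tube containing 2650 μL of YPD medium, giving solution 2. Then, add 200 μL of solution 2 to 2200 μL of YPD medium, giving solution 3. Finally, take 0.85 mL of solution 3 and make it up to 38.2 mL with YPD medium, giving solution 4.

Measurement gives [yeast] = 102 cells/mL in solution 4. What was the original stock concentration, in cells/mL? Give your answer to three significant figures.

4.02 × 10^7 cells/mL

Step 1: 24-fold → factor 24
Step 2: 90 μL + 2650 μL = 2740 μL total → factor 2740/90 = 30.444
Step 3: 200 μL + 2200 μL = 2400 μL total → factor 2400/200 = 12
Step 4: 0.85 mL brought to 38.2 mL → factor 38.2/0.85 = 44.941
Overall dilution factor = 24 × 30.444 × 12 × 44.941 = 3.9404 × 10^5
Stock = 102 cells/mL × 3.9404 × 10^5 = 4.02 × 10^7 cells/mL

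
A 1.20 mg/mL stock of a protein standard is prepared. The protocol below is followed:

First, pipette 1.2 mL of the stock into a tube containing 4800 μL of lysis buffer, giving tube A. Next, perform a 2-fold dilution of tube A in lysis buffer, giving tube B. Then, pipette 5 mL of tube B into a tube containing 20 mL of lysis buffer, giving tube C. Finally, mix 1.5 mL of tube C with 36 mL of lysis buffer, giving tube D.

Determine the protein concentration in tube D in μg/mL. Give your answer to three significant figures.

0.960 μg/mL

Step 1: 1.2 mL + 4800 μL = 6 mL total → factor 6/1.2 = 5
Step 2: 2-fold → factor 2
Step 3: 5 mL + 20 mL = 25 mL total → factor 25/5 = 5
Step 4: 1.5 mL + 36 mL = 37.5 mL total → factor 37.5/1.5 = 25
Overall dilution factor = 5 × 2 × 5 × 25 = 1250
Final = 1.20 mg/mL / 1250 = 0.0009600 mg/mL = 0.960 μg/mL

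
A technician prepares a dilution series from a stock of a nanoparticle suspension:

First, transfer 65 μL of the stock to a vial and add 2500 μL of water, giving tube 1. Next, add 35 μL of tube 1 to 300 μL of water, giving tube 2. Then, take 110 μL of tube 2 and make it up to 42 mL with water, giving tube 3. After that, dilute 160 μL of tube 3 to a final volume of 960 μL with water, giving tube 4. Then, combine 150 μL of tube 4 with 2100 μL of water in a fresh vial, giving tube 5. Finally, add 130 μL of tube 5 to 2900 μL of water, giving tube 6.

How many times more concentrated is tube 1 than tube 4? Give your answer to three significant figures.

Step 1: 65 μL + 2500 μL = 2565 μL total → factor 2565/65 = 39.462
Step 2: 35 μL + 300 μL = 335 μL total → factor 335/35 = 9.5714
Step 3: 110 μL brought to 42 mL → factor 42000/110 = 381.82
Step 4: 160 μL brought to 960 μL → factor 960/160 = 6
Dilution factor to tube 1 = 39.462; to tube 4 = 8.6528 × 10^5
[tube 1]/[tube 4] = (factor to tube 4)/(factor to tube 1) = 8.6528 × 10^5/39.462 = 2.19 × 10^4

2.19 × 10^4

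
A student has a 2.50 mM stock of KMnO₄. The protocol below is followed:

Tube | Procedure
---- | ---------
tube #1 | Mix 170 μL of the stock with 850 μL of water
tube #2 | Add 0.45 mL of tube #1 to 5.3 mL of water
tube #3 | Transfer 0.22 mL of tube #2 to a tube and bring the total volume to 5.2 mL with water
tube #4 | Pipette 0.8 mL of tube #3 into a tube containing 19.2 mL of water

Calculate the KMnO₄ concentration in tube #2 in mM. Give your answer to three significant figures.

Step 1: 170 μL + 850 μL = 1020 μL total → factor 1020/170 = 6
Step 2: 0.45 mL + 5.3 mL = 5.75 mL total → factor 5.75/0.45 = 12.778
Dilution factor through tube #2 = 6 × 12.778 = 76.667
[tube #2] = 2.50 mM / 76.667 = 0.0326 mM

0.0326 mM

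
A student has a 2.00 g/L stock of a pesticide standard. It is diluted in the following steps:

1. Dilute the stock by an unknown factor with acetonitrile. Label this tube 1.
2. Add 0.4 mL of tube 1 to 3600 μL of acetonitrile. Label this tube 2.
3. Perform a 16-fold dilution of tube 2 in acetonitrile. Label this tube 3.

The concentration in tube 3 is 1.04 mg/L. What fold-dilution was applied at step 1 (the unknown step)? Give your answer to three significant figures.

Step 1: unknown factor x
Step 2: 0.4 mL + 3600 μL = 4 mL total → factor 4/0.4 = 10
Step 3: 16-fold → factor 16
Product of known-step factors = 160
Overall factor = 2.00 g/L / (1.04 mg/L) = 1923.1
x = 1923.1 / 160 = 12.0

12.0-fold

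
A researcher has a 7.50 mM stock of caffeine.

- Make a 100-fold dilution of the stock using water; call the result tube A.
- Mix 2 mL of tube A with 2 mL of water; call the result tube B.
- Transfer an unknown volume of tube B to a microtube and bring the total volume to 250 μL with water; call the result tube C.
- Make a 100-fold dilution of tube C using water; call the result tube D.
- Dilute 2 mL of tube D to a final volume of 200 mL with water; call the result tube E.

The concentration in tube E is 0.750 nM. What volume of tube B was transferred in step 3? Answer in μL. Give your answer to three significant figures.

Step 1: 100-fold → factor 100
Step 2: 2 mL + 2 mL = 4 mL total → factor 4/2 = 2
Step 3: v brought to 250 μL → factor = 250 μL/v
Step 4: 100-fold → factor 100
Step 5: 2 mL brought to 200 mL → factor 200/2 = 100
Product of known-step factors = 2 × 10^6
Overall factor = 7.50 mM / (0.750 nM) = 1 × 10^7
Step-3 factor = 1 × 10^7 / 2 × 10^6 = 5
v = 250 μL / 5 = 50.0 μL

50.0 μL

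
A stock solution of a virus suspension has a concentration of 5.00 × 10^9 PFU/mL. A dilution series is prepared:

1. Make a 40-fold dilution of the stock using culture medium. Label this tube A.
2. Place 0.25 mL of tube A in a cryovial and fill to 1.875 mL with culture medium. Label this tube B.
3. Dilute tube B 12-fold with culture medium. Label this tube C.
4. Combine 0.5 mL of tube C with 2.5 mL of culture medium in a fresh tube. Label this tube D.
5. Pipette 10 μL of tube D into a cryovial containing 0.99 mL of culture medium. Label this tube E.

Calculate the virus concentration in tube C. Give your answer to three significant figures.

1.39 × 10^6 PFU/mL

Step 1: 40-fold → factor 40
Step 2: 0.25 mL brought to 1.875 mL → factor 1.875/0.25 = 7.5
Step 3: 12-fold → factor 12
Dilution factor through tube C = 40 × 7.5 × 12 = 3600
[tube C] = 5.00 × 10^9 PFU/mL / 3600 = 1.39 × 10^6 PFU/mL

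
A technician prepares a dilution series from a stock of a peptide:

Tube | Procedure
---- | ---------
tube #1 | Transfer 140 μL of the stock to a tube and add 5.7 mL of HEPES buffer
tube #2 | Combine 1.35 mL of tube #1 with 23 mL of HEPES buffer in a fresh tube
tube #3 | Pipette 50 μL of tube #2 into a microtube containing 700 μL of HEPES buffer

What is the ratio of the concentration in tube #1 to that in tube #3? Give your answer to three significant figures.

Step 1: 140 μL + 5.7 mL = 5840 μL total → factor 5840/140 = 41.714
Step 2: 1.35 mL + 23 mL = 24.35 mL total → factor 24.35/1.35 = 18.037
Step 3: 50 μL + 700 μL = 750 μL total → factor 750/50 = 15
Dilution factor to tube #1 = 41.714; to tube #3 = 11286
[tube #1]/[tube #3] = (factor to tube #3)/(factor to tube #1) = 11286/41.714 = 271

271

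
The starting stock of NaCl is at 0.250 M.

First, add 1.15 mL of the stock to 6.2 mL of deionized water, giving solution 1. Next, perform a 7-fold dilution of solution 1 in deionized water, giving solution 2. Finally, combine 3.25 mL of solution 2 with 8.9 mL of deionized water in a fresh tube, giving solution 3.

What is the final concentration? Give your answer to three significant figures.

0.00149 M

Step 1: 1.15 mL + 6.2 mL = 7.35 mL total → factor 7.35/1.15 = 6.3913
Step 2: 7-fold → factor 7
Step 3: 3.25 mL + 8.9 mL = 12.15 mL total → factor 12.15/3.25 = 3.7385
Overall dilution factor = 6.3913 × 7 × 3.7385 = 167.26
Final = 0.250 M / 167.26 = 0.00149 M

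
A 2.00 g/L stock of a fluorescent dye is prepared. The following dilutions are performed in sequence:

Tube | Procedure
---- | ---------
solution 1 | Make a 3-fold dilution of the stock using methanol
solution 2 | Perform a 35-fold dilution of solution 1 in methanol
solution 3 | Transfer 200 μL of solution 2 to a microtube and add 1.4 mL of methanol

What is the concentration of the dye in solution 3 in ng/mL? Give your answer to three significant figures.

2.38 × 10^3 ng/mL

Step 1: 3-fold → factor 3
Step 2: 35-fold → factor 35
Step 3: 200 μL + 1.4 mL = 1600 μL total → factor 1600/200 = 8
Overall dilution factor = 3 × 35 × 8 = 840
Final = 2.00 g/L / 840 = 0.002381 g/L = 2.38 × 10^3 ng/mL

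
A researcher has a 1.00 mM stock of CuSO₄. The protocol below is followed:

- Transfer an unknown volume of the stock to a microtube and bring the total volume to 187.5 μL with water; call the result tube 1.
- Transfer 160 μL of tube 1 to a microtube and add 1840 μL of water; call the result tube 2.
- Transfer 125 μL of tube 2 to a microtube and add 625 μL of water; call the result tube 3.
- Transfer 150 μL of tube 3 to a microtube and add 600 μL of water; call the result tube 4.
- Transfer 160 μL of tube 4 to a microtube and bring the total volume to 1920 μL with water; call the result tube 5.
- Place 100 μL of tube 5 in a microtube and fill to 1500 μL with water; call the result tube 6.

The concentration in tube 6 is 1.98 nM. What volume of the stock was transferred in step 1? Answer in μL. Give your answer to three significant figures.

Step 1: v brought to 187.5 μL → factor = 187.5 μL/v
Step 2: 160 μL + 1840 μL = 2000 μL total → factor 2000/160 = 12.5
Step 3: 125 μL + 625 μL = 750 μL total → factor 750/125 = 6
Step 4: 150 μL + 600 μL = 750 μL total → factor 750/150 = 5
Step 5: 160 μL brought to 1920 μL → factor 1920/160 = 12
Step 6: 100 μL brought to 1500 μL → factor 1500/100 = 15
Product of known-step factors = 67500
Overall factor = 1.00 mM / (1.98 nM) = 5.0505 × 10^5
Step-1 factor = 5.0505 × 10^5 / 67500 = 7.4822
v = 187.5 μL / 7.4822 = 25.1 μL

25.1 μL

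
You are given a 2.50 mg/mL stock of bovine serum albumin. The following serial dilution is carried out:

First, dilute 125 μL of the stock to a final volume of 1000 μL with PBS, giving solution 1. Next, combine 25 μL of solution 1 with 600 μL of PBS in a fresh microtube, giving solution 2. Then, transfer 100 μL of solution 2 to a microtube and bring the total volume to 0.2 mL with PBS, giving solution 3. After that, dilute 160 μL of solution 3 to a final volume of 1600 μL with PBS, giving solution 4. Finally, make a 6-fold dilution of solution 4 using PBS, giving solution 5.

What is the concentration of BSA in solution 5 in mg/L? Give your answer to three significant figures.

0.104 mg/L

Step 1: 125 μL brought to 1000 μL → factor 1000/125 = 8
Step 2: 25 μL + 600 μL = 625 μL total → factor 625/25 = 25
Step 3: 100 μL brought to 0.2 mL → factor 200/100 = 2
Step 4: 160 μL brought to 1600 μL → factor 1600/160 = 10
Step 5: 6-fold → factor 6
Overall dilution factor = 8 × 25 × 2 × 10 × 6 = 24000
Final = 2.50 mg/mL / 24000 = 0.0001042 mg/mL = 0.104 mg/L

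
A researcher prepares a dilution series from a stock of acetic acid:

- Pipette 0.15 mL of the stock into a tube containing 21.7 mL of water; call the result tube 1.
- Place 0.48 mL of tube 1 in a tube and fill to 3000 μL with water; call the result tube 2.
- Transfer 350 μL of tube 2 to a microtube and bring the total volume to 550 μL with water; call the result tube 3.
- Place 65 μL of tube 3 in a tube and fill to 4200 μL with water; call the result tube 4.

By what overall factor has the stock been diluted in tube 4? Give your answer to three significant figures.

9.24 × 10^4

Step 1: 0.15 mL + 21.7 mL = 21.85 mL total → factor 21.85/0.15 = 145.67
Step 2: 0.48 mL brought to 3000 μL → factor 3/0.48 = 6.25
Step 3: 350 μL brought to 550 μL → factor 550/350 = 1.5714
Step 4: 65 μL brought to 4200 μL → factor 4200/65 = 64.615
Overall dilution factor = 145.67 × 6.25 × 1.5714 × 64.615 = 92442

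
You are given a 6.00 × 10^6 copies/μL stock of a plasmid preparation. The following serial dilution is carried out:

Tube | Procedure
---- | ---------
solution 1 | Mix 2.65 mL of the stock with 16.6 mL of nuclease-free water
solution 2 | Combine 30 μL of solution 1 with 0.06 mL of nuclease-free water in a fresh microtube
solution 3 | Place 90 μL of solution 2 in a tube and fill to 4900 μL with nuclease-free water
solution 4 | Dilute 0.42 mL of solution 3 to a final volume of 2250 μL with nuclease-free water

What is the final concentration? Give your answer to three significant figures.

944 copies/μL

Step 1: 2.65 mL + 16.6 mL = 19.25 mL total → factor 19.25/2.65 = 7.2642
Step 2: 30 μL + 0.06 mL = 90 μL total → factor 90/30 = 3
Step 3: 90 μL brought to 4900 μL → factor 4900/90 = 54.444
Step 4: 0.42 mL brought to 2250 μL → factor 2.25/0.42 = 5.3571
Overall dilution factor = 7.2642 × 3 × 54.444 × 5.3571 = 6356.1
Final = 6.00 × 10^6 copies/μL / 6356.1 = 944 copies/μL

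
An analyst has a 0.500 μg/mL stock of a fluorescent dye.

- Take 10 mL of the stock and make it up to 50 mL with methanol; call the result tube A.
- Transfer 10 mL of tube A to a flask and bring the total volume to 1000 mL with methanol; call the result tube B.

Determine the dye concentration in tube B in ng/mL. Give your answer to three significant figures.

1.00 ng/mL

Step 1: 10 mL brought to 50 mL → factor 50/10 = 5
Step 2: 10 mL brought to 1000 mL → factor 1000/10 = 100
Overall dilution factor = 5 × 100 = 500
Final = 0.500 μg/mL / 500 = 0.001000 μg/mL = 1.00 ng/mL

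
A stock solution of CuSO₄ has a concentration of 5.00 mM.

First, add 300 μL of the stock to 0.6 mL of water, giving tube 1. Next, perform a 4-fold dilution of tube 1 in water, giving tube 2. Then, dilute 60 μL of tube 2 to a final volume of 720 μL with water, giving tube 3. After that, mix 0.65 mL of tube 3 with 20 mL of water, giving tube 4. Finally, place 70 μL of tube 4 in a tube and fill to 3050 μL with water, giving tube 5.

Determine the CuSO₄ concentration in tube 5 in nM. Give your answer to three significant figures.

25.1 nM

Step 1: 300 μL + 0.6 mL = 900 μL total → factor 900/300 = 3
Step 2: 4-fold → factor 4
Step 3: 60 μL brought to 720 μL → factor 720/60 = 12
Step 4: 0.65 mL + 20 mL = 20.65 mL total → factor 20.65/0.65 = 31.769
Step 5: 70 μL brought to 3050 μL → factor 3050/70 = 43.571
Overall dilution factor = 3 × 4 × 12 × 31.769 × 43.571 = 1.9933 × 10^5
Final = 5.00 mM / 1.9933 × 10^5 = 2.508 × 10^-5 mM = 25.1 nM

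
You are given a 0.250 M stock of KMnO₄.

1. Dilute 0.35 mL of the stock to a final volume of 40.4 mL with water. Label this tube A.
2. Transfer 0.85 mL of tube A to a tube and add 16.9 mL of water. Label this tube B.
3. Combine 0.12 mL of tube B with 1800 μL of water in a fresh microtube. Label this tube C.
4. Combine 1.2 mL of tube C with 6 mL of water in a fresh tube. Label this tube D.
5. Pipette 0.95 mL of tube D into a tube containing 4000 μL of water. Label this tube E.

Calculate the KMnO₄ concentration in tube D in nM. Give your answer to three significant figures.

Step 1: 0.35 mL brought to 40.4 mL → factor 40.4/0.35 = 115.43
Step 2: 0.85 mL + 16.9 mL = 17.75 mL total → factor 17.75/0.85 = 20.882
Step 3: 0.12 mL + 1800 μL = 1.92 mL total → factor 1.92/0.12 = 16
Step 4: 1.2 mL + 6 mL = 7.2 mL total → factor 7.2/1.2 = 6
Dilution factor through tube D = 115.43 × 20.882 × 16 × 6 = 2.314 × 10^5
[tube D] = 0.250 M / 2.314 × 10^5 = 1.080 × 10^-6 M = 1.08 × 10^3 nM

1.08 × 10^3 nM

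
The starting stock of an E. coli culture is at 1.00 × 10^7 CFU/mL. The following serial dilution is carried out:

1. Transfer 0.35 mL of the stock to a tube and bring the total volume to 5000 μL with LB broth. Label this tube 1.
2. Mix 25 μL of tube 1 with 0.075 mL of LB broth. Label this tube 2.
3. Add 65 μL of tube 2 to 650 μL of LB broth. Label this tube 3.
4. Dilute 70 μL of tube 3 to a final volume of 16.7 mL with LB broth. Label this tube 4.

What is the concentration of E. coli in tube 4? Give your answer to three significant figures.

66.7 CFU/mL

Step 1: 0.35 mL brought to 5000 μL → factor 5/0.35 = 14.286
Step 2: 25 μL + 0.075 mL = 100 μL total → factor 100/25 = 4
Step 3: 65 μL + 650 μL = 715 μL total → factor 715/65 = 11
Step 4: 70 μL brought to 16.7 mL → factor 16700/70 = 238.57
Overall dilution factor = 14.286 × 4 × 11 × 238.57 = 1.4996 × 10^5
Final = 1.00 × 10^7 CFU/mL / 1.4996 × 10^5 = 66.7 CFU/mL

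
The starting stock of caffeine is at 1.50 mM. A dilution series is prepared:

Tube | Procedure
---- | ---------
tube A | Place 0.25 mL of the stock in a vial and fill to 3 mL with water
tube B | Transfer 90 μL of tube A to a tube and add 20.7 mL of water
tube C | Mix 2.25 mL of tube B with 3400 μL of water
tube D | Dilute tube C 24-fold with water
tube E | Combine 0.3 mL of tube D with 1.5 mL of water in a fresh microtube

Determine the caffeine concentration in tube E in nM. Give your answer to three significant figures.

Step 1: 0.25 mL brought to 3 mL → factor 3/0.25 = 12
Step 2: 90 μL + 20.7 mL = 20790 μL total → factor 20790/90 = 231
Step 3: 2.25 mL + 3400 μL = 5.65 mL total → factor 5.65/2.25 = 2.5111
Step 4: 24-fold → factor 24
Step 5: 0.3 mL + 1.5 mL = 1.8 mL total → factor 1.8/0.3 = 6
Overall dilution factor = 12 × 231 × 2.5111 × 24 × 6 = 1.0024 × 10^6
Final = 1.50 mM / 1.0024 × 10^6 = 1.496 × 10^-6 mM = 1.50 nM

1.50 nM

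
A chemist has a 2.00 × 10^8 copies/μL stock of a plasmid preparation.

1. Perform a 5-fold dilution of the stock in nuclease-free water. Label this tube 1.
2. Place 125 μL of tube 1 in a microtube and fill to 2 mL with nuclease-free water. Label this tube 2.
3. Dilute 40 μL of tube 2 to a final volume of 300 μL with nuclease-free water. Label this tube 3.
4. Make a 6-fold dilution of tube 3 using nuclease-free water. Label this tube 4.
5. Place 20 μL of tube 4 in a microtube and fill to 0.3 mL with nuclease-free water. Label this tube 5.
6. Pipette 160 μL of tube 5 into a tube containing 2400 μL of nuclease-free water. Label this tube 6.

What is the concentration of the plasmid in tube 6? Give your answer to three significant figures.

Step 1: 5-fold → factor 5
Step 2: 125 μL brought to 2 mL → factor 2000/125 = 16
Step 3: 40 μL brought to 300 μL → factor 300/40 = 7.5
Step 4: 6-fold → factor 6
Step 5: 20 μL brought to 0.3 mL → factor 300/20 = 15
Step 6: 160 μL + 2400 μL = 2560 μL total → factor 2560/160 = 16
Overall dilution factor = 5 × 16 × 7.5 × 6 × 15 × 16 = 8.64 × 10^5
Final = 2.00 × 10^8 copies/μL / 8.64 × 10^5 = 231 copies/μL

231 copies/μL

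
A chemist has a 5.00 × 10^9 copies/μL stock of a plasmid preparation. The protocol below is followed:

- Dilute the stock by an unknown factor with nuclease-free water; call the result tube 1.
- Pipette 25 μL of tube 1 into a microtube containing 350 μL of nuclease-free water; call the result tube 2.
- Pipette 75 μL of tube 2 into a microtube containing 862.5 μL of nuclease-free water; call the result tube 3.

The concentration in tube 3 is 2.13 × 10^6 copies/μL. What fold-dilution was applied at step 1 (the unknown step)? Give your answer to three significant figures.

12.5-fold

Step 1: unknown factor x
Step 2: 25 μL + 350 μL = 375 μL total → factor 375/25 = 15
Step 3: 75 μL + 862.5 μL = 937.5 μL total → factor 937.5/75 = 12.5
Product of known-step factors = 187.5
Overall factor = 5.00 × 10^9 copies/μL / (2.13 × 10^6 copies/μL) = 2347.4
x = 2347.4 / 187.5 = 12.5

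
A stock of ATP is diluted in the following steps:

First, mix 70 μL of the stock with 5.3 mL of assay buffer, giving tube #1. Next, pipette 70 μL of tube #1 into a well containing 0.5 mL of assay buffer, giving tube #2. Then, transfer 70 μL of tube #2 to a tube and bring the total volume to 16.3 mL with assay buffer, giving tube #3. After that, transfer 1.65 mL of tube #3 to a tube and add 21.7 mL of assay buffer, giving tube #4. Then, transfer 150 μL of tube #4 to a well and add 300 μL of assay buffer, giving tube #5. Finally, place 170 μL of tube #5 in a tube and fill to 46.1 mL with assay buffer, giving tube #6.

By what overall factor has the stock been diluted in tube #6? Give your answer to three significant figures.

Step 1: 70 μL + 5.3 mL = 5370 μL total → factor 5370/70 = 76.714
Step 2: 70 μL + 0.5 mL = 570 μL total → factor 570/70 = 8.1429
Step 3: 70 μL brought to 16.3 mL → factor 16300/70 = 232.86
Step 4: 1.65 mL + 21.7 mL = 23.35 mL total → factor 23.35/1.65 = 14.152
Step 5: 150 μL + 300 μL = 450 μL total → factor 450/150 = 3
Step 6: 170 μL brought to 46.1 mL → factor 46100/170 = 271.18
Overall dilution factor = 76.714 × 8.1429 × 232.86 × 14.152 × 3 × 271.18 = 1.6746 × 10^9

1.67 × 10^9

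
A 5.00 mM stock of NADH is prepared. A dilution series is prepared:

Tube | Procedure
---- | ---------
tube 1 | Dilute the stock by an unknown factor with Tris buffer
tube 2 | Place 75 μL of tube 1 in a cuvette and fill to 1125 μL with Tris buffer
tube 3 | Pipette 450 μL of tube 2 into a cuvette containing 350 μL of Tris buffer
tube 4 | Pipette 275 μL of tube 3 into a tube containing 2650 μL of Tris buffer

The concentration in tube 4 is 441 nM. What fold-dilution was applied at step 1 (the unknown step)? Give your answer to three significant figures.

Step 1: unknown factor x
Step 2: 75 μL brought to 1125 μL → factor 1125/75 = 15
Step 3: 450 μL + 350 μL = 800 μL total → factor 800/450 = 1.7778
Step 4: 275 μL + 2650 μL = 2925 μL total → factor 2925/275 = 10.636
Product of known-step factors = 283.64
Overall factor = 5.00 mM / (441 nM) = 11338
x = 11338 / 283.64 = 40.0

40.0-fold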